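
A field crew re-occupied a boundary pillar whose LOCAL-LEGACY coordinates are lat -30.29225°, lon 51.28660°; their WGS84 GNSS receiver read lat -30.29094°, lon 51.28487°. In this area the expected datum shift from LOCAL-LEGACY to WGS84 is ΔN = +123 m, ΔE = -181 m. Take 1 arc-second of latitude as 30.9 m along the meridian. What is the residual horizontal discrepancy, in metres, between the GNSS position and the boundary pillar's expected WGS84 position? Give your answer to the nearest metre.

Observed coordinate differences: Δφ = +0.00131°, Δλ = -0.00173°.
Converting to metres (1° lat = 111240 m, cos φ = 0.863464): observed ΔN = 145.7 m, observed ΔE = -166.2 m.
Subtracting the expected shift leaves a residual of 145.7 − (123) = 22.7 m north and -166.2 − (-181) = 14.8 m east.
Residual distance = √(22.7² + 14.8²) = 27.1 m.

27 m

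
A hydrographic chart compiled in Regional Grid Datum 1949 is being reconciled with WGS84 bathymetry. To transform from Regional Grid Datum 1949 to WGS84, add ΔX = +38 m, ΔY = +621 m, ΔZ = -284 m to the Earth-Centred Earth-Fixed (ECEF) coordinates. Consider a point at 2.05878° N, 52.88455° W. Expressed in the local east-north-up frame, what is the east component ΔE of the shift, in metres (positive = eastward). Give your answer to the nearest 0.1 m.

The local east axis at (φ, λ) is (−sin λ, cos λ, 0), so ΔE = −sin(-52.88455°)·38 + cos(-52.88455°)·621 = 405.03 m.

ΔE = 405.0 m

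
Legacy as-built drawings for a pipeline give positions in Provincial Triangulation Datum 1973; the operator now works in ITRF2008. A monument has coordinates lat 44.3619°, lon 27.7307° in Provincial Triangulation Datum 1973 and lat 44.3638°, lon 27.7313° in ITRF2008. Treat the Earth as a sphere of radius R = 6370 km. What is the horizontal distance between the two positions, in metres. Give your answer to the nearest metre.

217 m

Δφ = 44.3638° − 44.3619° = +0.0019°; Δλ = 27.7313° − 27.7307° = +0.0006°.
1° along a meridian = πR/180 = 111177 m.
ΔN = Δφ × 111177 = 211.2 m; ΔE = Δλ × 111177 × cos(44.3619°) = +0.0006 × 111177 × 0.714938 = 47.7 m.
Distance = √(ΔE² + ΔN²) = √(47.7² + 211.2²) = 216.6 m.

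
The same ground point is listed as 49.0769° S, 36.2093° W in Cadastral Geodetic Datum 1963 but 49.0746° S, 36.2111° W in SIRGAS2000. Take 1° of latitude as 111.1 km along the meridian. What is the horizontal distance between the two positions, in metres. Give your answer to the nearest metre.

Δφ = -49.0746° − -49.0769° = +0.0023°; Δλ = -36.2111° − -36.2093° = -0.0018°.
ΔN = Δφ × 111100 = 255.5 m; ΔE = Δλ × 111100 × cos(-49.0769°) = -0.0018 × 111100 × 0.655045 = -131.0 m.
Distance = √(ΔE² + ΔN²) = √((-131.0)² + 255.5²) = 287.2 m.

287 m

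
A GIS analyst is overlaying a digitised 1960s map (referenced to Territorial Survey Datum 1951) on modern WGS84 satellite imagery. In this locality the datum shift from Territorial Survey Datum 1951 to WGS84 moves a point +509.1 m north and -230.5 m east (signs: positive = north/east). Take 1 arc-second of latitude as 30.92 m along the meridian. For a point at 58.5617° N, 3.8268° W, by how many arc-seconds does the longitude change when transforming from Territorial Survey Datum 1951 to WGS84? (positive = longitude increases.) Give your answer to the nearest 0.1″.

Δλ = -14.3″

At latitude 58.5617°, cos φ = 0.521580.
1″ of longitude at this latitude = 30.92 × cos φ = 16.1273 m, so Δλ = -230.5 / 16.1273 = -14.293″.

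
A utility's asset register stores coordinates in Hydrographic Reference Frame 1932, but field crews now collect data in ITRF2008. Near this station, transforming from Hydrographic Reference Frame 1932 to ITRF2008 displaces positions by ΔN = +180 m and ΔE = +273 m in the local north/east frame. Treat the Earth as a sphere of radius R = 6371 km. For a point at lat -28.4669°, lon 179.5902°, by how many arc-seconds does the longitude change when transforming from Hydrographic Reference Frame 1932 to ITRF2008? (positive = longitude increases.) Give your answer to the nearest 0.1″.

At latitude -28.4669°, cos φ = 0.879093.
One radian of longitude at latitude φ spans R cos φ, so Δλ = ΔE / (R cos φ) = 273.0 / (6371000 × 0.879093) = 4.8744e-05 rad = 10.054″.

Δλ = 10.1″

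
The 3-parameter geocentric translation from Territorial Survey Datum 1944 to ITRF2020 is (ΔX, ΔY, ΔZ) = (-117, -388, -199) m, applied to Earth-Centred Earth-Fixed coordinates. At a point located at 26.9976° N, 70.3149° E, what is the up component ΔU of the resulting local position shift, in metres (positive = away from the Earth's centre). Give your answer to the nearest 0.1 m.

ΔU = -451.0 m

The local up (radial) axis is (cos φ cos λ, cos φ sin λ, sin φ), giving ΔU = -35.117 − 325.514 − 90.337 = -450.97 m.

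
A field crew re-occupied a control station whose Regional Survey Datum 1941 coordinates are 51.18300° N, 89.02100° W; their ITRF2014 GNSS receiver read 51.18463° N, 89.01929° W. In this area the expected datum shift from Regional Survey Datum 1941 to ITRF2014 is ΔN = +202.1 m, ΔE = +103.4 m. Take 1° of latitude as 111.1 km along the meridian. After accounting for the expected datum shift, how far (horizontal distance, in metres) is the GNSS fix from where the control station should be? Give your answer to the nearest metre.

26 m

Observed coordinate differences: Δφ = +0.00163°, Δλ = +0.00171°.
Converting to metres (1° lat = 111100 m, cos φ = 0.626835): observed ΔN = 181.1 m, observed ΔE = 119.1 m.
Subtracting the expected shift leaves a residual of 181.1 − (202.1) = -21.0 m north and 119.1 − (103.4) = 15.7 m east.
Residual distance = √((-21.0)² + 15.7²) = 26.2 m.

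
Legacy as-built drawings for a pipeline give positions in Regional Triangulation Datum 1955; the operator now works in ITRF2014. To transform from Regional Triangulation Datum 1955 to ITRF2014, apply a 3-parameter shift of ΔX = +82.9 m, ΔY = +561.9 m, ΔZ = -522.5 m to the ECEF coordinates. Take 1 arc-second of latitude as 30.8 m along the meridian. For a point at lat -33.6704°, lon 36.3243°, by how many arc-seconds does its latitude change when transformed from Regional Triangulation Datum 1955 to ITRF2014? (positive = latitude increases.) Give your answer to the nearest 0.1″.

Δφ = -6.9″

sin φ = -0.554415, cos φ = 0.832241, sin λ = 0.592355, cos λ = 0.805677.
North component: ΔN = −sin φ cos λ·ΔX − sin φ sin λ·ΔY + cos φ·ΔZ = −(-0.554415)(0.805677)(82.9) − (-0.554415)(0.592355)(561.9) + (0.832241)(-522.5) = -213.28 m.
1° of latitude spans 3600 × 30.80 = 110880 m, so Δφ = -213.28 / 110880 × 3600 = -6.925″.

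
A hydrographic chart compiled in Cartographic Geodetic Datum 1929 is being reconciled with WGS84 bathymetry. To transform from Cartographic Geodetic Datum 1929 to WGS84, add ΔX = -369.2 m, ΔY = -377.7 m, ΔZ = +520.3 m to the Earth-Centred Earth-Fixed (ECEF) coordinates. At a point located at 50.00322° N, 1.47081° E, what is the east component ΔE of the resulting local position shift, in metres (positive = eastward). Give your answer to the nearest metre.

ΔE = -368 m

At φ = 50.00322°, λ = 1.47081°: sin φ = 0.766081, cos φ = 0.642745, sin λ = 0.025668, cos λ = 0.999671.
ΔE = −sin λ·ΔX + cos λ·ΔY = −(0.025668)·(-369.2) + (0.999671)·(-377.7) = -368.10 m.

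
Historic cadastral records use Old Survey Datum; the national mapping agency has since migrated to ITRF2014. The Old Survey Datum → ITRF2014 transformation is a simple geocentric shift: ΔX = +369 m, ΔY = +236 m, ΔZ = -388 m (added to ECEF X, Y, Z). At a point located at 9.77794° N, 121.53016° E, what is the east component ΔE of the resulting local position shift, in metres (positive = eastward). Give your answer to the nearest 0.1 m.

ΔE = -437.9 m

The local east axis at (φ, λ) is (−sin λ, cos λ, 0), so ΔE = −sin(121.53016°)·369 + cos(121.53016°)·236 = -437.94 m.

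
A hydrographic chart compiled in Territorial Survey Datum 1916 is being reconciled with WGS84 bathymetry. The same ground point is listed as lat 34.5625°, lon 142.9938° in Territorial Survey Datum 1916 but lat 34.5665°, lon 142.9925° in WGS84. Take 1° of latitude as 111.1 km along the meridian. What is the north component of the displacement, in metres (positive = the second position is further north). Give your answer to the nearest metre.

Δφ = 34.5665° − 34.5625° = +0.0040°; Δλ = 142.9925° − 142.9938° = -0.0013°.
ΔN = Δφ × 111100 = 444.4 m; ΔE = Δλ × 111100 × cos(34.5625°) = -0.0013 × 111100 × 0.823508 = -118.9 m.

ΔN = 444 m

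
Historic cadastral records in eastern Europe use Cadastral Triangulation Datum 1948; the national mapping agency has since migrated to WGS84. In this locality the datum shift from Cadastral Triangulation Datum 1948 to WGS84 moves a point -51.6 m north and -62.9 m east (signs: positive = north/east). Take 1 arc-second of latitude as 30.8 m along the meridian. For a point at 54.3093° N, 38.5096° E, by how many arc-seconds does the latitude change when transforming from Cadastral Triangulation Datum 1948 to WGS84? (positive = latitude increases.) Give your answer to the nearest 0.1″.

Δφ = -1.7″

1″ of latitude = 30.80 m, so Δφ = -51.6 / 30.80 = -1.675″.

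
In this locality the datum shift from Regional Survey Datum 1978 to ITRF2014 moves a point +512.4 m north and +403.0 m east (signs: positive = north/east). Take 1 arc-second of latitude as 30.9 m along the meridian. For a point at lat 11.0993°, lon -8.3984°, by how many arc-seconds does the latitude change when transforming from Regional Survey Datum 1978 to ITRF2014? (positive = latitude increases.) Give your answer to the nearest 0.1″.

Δφ = 16.6″

1″ of latitude = 30.90 m, so Δφ = 512.4 / 30.90 = 16.583″.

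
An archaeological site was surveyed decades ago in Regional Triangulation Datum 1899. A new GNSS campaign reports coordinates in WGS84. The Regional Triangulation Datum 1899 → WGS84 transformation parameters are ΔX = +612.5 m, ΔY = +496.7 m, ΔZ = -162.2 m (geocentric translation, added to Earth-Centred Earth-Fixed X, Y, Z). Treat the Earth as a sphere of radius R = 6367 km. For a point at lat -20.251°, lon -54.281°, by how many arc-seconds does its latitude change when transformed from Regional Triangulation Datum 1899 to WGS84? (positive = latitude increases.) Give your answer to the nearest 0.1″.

Δφ = -5.4″

sin φ = -0.346133, cos φ = 0.938185, sin λ = -0.811890, cos λ = 0.583810.
North component: ΔN = −sin φ cos λ·ΔX − sin φ sin λ·ΔY + cos φ·ΔZ = −(-0.346133)(0.583810)(612.5) − (-0.346133)(-0.811890)(496.7) + (0.938185)(-162.2) = -167.99 m.
1° of latitude spans πR/180 = 111125 m, so Δφ = -167.99 / 111125 × 3600 = -5.442″.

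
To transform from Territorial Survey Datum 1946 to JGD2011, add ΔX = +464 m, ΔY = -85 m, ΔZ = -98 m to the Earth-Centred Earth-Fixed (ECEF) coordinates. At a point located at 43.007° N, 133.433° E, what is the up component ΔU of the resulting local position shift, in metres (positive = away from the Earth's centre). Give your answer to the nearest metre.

At φ = 43.007°, λ = 133.433°: sin φ = 0.682088, cos φ = 0.731270, sin λ = 0.726179, cos λ = -0.687506.
ΔU = cos φ cos λ·ΔX + cos φ sin λ·ΔY + sin φ·ΔZ = (0.731270)(-0.687506)(464) + (0.731270)(0.726179)(-85) + (0.682088)(-98) = -345.26 m.

ΔU = -345 m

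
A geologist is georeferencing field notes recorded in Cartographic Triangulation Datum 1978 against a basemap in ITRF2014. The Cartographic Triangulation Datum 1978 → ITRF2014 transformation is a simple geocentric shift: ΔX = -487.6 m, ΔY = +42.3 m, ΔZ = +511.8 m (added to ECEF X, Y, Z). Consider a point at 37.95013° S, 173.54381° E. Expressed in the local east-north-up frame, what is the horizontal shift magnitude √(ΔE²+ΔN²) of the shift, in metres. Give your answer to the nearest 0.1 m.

704.6 m

At φ = -37.95013°, λ = 173.54381°: sin φ = -0.614975, cos φ = 0.788546, sin λ = 0.112443, cos λ = -0.993658.
ΔE = −sin λ·ΔX + cos λ·ΔY = −(0.112443)·(-487.6) + (-0.993658)·(42.3) = 12.80 m.
ΔN = −sin φ cos λ·ΔX − sin φ sin λ·ΔY + cos φ·ΔZ = −(-0.614975)(-0.993658)(-487.6) − (-0.614975)(0.112443)(42.3) + (0.788546)(511.8) = 704.46 m.
Horizontal magnitude = √(ΔE² + ΔN²) = √(12.80² + 704.46²) = 704.58 m.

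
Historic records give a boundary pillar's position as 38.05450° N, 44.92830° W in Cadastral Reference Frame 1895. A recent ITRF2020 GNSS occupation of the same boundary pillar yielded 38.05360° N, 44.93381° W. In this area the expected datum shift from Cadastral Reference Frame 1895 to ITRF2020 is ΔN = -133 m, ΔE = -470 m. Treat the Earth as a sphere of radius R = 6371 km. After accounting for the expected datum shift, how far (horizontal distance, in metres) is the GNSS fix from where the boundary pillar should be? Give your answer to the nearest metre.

Observed coordinate differences: Δφ = -0.00090°, Δλ = -0.00551°.
Converting to metres (1° lat = 111195 m, cos φ = 0.787425): observed ΔN = -100.1 m, observed ΔE = -482.4 m.
Subtracting the expected shift leaves a residual of -100.1 − (-133) = 32.9 m north and -482.4 − (-470) = -12.4 m east.
Residual distance = √(32.9² + (-12.4)²) = 35.2 m.

35 m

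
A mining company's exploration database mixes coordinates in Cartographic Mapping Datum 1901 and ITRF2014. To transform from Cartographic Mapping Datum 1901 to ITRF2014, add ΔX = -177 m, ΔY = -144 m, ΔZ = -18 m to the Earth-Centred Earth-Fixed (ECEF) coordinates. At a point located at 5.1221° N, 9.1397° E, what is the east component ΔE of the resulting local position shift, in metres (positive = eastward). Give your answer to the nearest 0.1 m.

ΔE = -114.1 m

At φ = 5.1221°, λ = 9.1397°: sin φ = 0.089278, cos φ = 0.996007, sin λ = 0.158842, cos λ = 0.987304.
ΔE = −sin λ·ΔX + cos λ·ΔY = −(0.158842)·(-177) + (0.987304)·(-144) = -114.06 m.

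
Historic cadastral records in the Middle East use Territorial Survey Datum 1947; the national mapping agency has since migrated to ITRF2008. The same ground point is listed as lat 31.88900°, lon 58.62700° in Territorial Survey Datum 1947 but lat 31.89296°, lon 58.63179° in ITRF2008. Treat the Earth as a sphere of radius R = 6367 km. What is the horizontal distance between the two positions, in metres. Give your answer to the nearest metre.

631 m

Δφ = 31.89296° − 31.88900° = +0.00396°; Δλ = 58.63179° − 58.62700° = +0.00479°.
1° along a meridian = πR/180 = 111125 m.
ΔN = Δφ × 111125 = 440.1 m; ΔE = Δλ × 111125 × cos(31.88900°) = +0.00479 × 111125 × 0.849073 = 452.0 m.
Distance = √(ΔE² + ΔN²) = √(452.0² + 440.1²) = 630.8 m.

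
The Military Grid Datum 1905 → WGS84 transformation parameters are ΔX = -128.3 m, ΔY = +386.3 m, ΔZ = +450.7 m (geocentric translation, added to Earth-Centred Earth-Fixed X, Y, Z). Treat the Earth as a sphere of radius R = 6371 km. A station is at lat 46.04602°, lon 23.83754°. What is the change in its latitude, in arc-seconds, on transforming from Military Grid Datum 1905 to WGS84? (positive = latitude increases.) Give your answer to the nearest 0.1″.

Δφ = 9.2″

sin φ = 0.719898, cos φ = 0.694080, sin λ = 0.404145, cos λ = 0.914695.
North component: ΔN = −sin φ cos λ·ΔX − sin φ sin λ·ΔY + cos φ·ΔZ = −(0.719898)(0.914695)(-128.3) − (0.719898)(0.404145)(386.3) + (0.694080)(450.7) = 284.91 m.
1° of latitude spans πR/180 = 111195 m, so Δφ = 284.91 / 111195 × 3600 = 9.224″.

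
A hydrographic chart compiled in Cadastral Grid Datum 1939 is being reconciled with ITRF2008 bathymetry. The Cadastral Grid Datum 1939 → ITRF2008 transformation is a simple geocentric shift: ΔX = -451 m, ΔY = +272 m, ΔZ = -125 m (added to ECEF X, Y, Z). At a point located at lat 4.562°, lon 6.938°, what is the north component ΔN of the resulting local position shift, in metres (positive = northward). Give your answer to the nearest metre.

ΔN = -92 m

The local north axis is (−sin φ cos λ, −sin φ sin λ, cos φ), giving ΔN = 35.609 − 2.613 − 124.604 = -91.61 m.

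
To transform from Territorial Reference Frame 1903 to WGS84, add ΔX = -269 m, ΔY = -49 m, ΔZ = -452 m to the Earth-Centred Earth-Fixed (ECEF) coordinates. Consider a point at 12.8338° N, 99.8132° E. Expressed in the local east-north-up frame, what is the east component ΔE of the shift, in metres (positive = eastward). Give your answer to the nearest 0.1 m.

The local east axis at (φ, λ) is (−sin λ, cos λ, 0), so ΔE = −sin(99.8132°)·(-269) + cos(99.8132°)·(-49) = 273.42 m.

ΔE = 273.4 m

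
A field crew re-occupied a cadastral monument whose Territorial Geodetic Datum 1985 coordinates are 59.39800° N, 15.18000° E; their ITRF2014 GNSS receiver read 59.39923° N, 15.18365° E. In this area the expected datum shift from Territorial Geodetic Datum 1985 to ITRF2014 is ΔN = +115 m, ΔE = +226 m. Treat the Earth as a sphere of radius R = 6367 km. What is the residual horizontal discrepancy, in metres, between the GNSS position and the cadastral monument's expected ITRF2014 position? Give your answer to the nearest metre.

29 m

Observed coordinate differences: Δφ = +0.00123°, Δλ = +0.00365°.
Converting to metres (1° lat = 111125 m, cos φ = 0.509071): observed ΔN = 136.7 m, observed ΔE = 206.5 m.
Subtracting the expected shift leaves a residual of 136.7 − (115) = 21.7 m north and 206.5 − (226) = -19.5 m east.
Residual distance = √(21.7² + (-19.5)²) = 29.2 m.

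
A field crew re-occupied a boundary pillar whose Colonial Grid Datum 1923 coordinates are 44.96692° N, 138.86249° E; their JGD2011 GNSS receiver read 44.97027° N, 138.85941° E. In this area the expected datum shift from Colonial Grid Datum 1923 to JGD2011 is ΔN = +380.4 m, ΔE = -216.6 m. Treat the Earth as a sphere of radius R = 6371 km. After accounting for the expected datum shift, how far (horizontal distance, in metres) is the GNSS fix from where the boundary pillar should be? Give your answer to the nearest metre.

Observed coordinate differences: Δφ = +0.00335°, Δλ = -0.00308°.
Converting to metres (1° lat = 111195 m, cos φ = 0.707515): observed ΔN = 372.5 m, observed ΔE = -242.3 m.
Subtracting the expected shift leaves a residual of 372.5 − (380.4) = -7.9 m north and -242.3 − (-216.6) = -25.7 m east.
Residual distance = √((-7.9)² + (-25.7)²) = 26.9 m.

27 m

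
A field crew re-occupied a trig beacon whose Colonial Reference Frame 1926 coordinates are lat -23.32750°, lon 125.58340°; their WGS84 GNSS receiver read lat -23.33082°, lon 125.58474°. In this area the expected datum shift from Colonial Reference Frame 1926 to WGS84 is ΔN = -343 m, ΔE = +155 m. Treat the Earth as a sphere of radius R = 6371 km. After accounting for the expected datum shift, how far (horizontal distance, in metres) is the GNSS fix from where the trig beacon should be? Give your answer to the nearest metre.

32 m

Observed coordinate differences: Δφ = -0.00332°, Δλ = +0.00134°.
Converting to metres (1° lat = 111195 m, cos φ = 0.918256): observed ΔN = -369.2 m, observed ΔE = 136.8 m.
Subtracting the expected shift leaves a residual of -369.2 − (-343) = -26.2 m north and 136.8 − (155) = -18.2 m east.
Residual distance = √((-26.2)² + (-18.2)²) = 31.9 m.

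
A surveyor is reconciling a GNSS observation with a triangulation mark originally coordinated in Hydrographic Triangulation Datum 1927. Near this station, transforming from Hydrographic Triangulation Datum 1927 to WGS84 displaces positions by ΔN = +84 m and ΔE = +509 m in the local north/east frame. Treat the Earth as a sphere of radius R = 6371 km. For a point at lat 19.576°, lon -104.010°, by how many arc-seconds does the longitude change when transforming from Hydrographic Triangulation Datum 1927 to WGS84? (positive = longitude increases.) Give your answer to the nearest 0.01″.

Δλ = 17.49″

At latitude 19.576°, cos φ = 0.942198.
One radian of longitude at latitude φ spans R cos φ, so Δλ = ΔE / (R cos φ) = 509.0 / (6371000 × 0.942198) = 8.4795e-05 rad = 17.490″.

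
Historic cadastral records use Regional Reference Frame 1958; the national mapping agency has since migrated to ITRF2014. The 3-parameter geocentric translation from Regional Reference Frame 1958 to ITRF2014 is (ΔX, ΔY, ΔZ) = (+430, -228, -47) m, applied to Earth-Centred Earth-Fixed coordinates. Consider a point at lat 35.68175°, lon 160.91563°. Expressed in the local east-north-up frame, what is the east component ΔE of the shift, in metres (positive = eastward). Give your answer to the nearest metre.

ΔE = 75 m

The local east axis at (φ, λ) is (−sin λ, cos λ, 0), so ΔE = −sin(160.91563°)·430 + cos(160.91563°)·(-228) = 74.88 m.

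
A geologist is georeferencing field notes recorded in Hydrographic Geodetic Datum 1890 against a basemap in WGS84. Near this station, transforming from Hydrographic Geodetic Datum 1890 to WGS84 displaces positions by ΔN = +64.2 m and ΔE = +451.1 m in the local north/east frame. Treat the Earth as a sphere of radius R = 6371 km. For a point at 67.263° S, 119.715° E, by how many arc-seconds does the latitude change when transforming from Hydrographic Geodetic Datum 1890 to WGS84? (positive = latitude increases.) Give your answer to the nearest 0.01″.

Δφ = 2.08″

On a sphere of radius R, 1 rad of latitude = R, so Δφ = ΔN / R = 64.2 / 6371000 = 1.0077e-05 rad = 2.079″.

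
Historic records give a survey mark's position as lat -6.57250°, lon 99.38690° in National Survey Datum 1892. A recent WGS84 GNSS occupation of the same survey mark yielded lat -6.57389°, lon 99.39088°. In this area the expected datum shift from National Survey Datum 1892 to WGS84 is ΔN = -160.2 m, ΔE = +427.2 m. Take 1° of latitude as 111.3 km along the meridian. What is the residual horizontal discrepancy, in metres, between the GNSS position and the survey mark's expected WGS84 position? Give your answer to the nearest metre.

14 m

Observed coordinate differences: Δφ = -0.00139°, Δλ = +0.00398°.
Converting to metres (1° lat = 111300 m, cos φ = 0.993428): observed ΔN = -154.7 m, observed ΔE = 440.1 m.
Subtracting the expected shift leaves a residual of -154.7 − (-160.2) = 5.5 m north and 440.1 − (427.2) = 12.9 m east.
Residual distance = √(5.5² + 12.9²) = 14.0 m.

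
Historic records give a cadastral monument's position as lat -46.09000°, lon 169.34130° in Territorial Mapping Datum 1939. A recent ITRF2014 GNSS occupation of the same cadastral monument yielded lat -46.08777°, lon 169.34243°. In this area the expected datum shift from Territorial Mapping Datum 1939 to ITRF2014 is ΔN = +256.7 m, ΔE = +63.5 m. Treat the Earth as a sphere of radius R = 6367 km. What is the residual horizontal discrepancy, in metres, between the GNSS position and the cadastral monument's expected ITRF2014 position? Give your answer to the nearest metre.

Observed coordinate differences: Δφ = +0.00223°, Δλ = +0.00113°.
Converting to metres (1° lat = 111125 m, cos φ = 0.693528): observed ΔN = 247.8 m, observed ΔE = 87.1 m.
Subtracting the expected shift leaves a residual of 247.8 − (256.7) = -8.9 m north and 87.1 − (63.5) = 23.6 m east.
Residual distance = √((-8.9)² + 23.6²) = 25.2 m.

25 m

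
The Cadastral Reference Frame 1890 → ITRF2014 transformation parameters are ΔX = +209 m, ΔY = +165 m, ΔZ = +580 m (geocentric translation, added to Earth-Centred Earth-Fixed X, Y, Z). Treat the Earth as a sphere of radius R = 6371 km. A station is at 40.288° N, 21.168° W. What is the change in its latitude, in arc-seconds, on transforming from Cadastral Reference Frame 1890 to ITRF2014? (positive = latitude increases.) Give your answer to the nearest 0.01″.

sin φ = 0.646630, cos φ = 0.762804, sin λ = -0.361104, cos λ = 0.932526.
North component: ΔN = −sin φ cos λ·ΔX − sin φ sin λ·ΔY + cos φ·ΔZ = −(0.646630)(0.932526)(209) − (0.646630)(-0.361104)(165) + (0.762804)(580) = 354.93 m.
1° of latitude spans πR/180 = 111195 m, so Δφ = 354.93 / 111195 × 3600 = 11.491″.

Δφ = 11.49″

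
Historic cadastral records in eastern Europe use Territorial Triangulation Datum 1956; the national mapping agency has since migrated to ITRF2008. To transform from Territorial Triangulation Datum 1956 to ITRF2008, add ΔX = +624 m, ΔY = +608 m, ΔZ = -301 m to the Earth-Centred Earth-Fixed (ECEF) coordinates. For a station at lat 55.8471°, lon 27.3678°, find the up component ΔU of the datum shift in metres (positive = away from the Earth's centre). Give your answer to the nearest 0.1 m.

At φ = 55.8471°, λ = 27.3678°: sin φ = 0.827542, cos φ = 0.561403, sin λ = 0.459701, cos λ = 0.888074.
ΔU = cos φ cos λ·ΔX + cos φ sin λ·ΔY + sin φ·ΔZ = (0.561403)(0.888074)(624) + (0.561403)(0.459701)(608) + (0.827542)(-301) = 218.93 m.

ΔU = 218.9 m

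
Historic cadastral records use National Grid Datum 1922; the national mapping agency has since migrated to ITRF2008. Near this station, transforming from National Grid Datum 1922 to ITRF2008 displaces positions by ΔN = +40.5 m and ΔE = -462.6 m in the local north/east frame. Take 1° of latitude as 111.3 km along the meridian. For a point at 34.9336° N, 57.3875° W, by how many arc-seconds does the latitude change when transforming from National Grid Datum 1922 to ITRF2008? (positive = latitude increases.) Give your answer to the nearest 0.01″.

Δφ = 1.31″

1° of latitude = 111.3 km, so Δφ = 40.5 / 111300 = 0.0003639° = 1.310″.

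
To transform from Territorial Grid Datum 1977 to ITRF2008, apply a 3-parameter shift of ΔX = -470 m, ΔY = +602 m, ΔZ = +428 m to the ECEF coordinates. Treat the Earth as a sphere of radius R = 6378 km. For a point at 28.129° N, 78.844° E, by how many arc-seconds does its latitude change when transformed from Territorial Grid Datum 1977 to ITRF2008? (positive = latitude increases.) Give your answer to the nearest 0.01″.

sin φ = 0.471458, cos φ = 0.881888, sin λ = 0.981104, cos λ = 0.193481.
North component: ΔN = −sin φ cos λ·ΔX − sin φ sin λ·ΔY + cos φ·ΔZ = −(0.471458)(0.193481)(-470) − (0.471458)(0.981104)(602) + (0.881888)(428) = 141.87 m.
1° of latitude spans πR/180 = 111317 m, so Δφ = 141.87 / 111317 × 3600 = 4.588″.

Δφ = 4.59″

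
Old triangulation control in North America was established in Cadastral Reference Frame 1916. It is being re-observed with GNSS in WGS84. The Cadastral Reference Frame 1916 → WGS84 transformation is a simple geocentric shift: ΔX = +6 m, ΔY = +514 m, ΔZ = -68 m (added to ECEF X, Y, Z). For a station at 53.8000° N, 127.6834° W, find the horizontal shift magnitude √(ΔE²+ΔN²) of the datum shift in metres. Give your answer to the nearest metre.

The local east axis at (φ, λ) is (−sin λ, cos λ, 0), so ΔE = −sin(-127.6834°)·6 + cos(-127.6834°)·514 = -309.46 m.
The local north axis is (−sin φ cos λ, −sin φ sin λ, cos φ), giving ΔN = 2.960 + 328.255 − 40.161 = 291.05 m.
Horizontal magnitude = √(ΔE² + ΔN²) = √((-309.46)² + 291.05²) = 424.83 m.

425 m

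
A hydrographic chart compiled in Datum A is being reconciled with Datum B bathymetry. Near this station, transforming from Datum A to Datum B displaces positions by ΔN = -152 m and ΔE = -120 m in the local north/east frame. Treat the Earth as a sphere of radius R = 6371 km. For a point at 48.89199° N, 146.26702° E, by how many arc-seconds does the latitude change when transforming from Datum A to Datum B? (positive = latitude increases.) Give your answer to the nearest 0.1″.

On a sphere of radius R, 1 rad of latitude = R, so Δφ = ΔN / R = -152.0 / 6371000 = -2.3858e-05 rad = -4.921″.

Δφ = -4.9″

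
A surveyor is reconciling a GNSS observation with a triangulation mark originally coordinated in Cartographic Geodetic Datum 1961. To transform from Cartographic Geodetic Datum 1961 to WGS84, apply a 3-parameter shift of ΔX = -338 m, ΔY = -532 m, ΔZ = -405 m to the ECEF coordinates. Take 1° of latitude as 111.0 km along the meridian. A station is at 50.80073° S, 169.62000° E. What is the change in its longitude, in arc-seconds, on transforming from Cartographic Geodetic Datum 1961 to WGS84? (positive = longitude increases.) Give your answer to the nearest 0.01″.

sin φ = -0.774953, cos φ = 0.632019, sin λ = 0.180176, cos λ = -0.983634.
East component: ΔE = −sin λ·ΔX + cos λ·ΔY = −(0.180176)(-338) + (-0.983634)(-532) = 584.19 m.
1° of latitude spans 111000 m; at latitude φ, 1° of longitude spans that × cos φ = 70154.2 m, so Δλ = 584.19 / 70154.2 × 3600 = 29.978″.

Δλ = 29.98″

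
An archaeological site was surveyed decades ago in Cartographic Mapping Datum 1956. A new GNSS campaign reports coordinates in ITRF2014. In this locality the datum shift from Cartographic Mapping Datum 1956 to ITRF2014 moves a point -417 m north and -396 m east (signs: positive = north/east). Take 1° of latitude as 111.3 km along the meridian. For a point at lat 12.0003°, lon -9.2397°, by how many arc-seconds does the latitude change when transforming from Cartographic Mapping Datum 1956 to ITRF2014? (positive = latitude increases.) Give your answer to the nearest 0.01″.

Δφ = -13.49″

1° of latitude = 111.3 km, so Δφ = -417.0 / 111300 = -0.0037466° = -13.488″.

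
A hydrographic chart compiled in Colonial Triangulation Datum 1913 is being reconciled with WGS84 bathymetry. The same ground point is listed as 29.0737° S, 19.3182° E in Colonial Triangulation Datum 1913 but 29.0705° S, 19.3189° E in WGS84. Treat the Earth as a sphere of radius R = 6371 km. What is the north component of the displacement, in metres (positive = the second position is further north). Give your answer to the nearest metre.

ΔN = 356 m

Δφ = -29.0705° − -29.0737° = +0.0032°; Δλ = 19.3189° − 19.3182° = +0.0007°.
1° along a meridian = πR/180 = 111195 m.
ΔN = Δφ × 111195 = 355.8 m; ΔE = Δλ × 111195 × cos(-29.0737°) = +0.0007 × 111195 × 0.873995 = 68.0 m.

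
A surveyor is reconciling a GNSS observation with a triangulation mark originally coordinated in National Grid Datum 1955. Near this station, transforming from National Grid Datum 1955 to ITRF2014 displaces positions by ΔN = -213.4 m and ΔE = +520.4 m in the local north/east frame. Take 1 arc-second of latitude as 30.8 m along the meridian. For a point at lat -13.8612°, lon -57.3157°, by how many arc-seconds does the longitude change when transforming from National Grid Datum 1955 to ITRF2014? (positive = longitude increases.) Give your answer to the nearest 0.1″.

At latitude -13.8612°, cos φ = 0.970879.
1″ of longitude at this latitude = 30.80 × cos φ = 29.9031 m, so Δλ = 520.4 / 29.9031 = 17.403″.

Δλ = 17.4″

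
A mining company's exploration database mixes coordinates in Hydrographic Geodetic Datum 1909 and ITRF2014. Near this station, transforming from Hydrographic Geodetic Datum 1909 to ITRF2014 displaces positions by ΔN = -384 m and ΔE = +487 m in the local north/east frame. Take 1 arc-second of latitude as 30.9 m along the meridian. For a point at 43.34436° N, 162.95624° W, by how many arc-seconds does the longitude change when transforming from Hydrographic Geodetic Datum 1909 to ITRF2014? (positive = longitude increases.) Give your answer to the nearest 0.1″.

At latitude 43.34436°, cos φ = 0.727242.
1″ of longitude at this latitude = 30.90 × cos φ = 22.4718 m, so Δλ = 487.0 / 22.4718 = 21.672″.

Δλ = 21.7″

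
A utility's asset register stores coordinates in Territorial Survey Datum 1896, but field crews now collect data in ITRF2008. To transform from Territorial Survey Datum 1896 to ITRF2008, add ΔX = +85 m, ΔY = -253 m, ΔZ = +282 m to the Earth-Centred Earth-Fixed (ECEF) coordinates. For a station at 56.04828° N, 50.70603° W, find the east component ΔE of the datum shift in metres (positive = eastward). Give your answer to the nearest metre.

ΔE = -94 m

The local east axis at (φ, λ) is (−sin λ, cos λ, 0), so ΔE = −sin(-50.70603°)·85 + cos(-50.70603°)·(-253) = -94.44 m.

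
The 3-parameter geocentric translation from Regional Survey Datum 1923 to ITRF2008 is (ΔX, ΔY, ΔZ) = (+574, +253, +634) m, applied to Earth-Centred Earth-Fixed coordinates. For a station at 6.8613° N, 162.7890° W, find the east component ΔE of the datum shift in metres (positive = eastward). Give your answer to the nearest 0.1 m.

At φ = 6.8613°, λ = -162.7890°: sin φ = 0.119466, cos φ = 0.992838, sin λ = -0.295891, cos λ = -0.955222.
ΔE = −sin λ·ΔX + cos λ·ΔY = −(-0.295891)·(574) + (-0.955222)·(253) = -71.83 m.

ΔE = -71.8 m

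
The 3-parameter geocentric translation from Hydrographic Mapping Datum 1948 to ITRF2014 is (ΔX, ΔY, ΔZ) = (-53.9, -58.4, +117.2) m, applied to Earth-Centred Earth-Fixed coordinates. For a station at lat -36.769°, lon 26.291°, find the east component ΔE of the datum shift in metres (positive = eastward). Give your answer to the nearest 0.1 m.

The local east axis at (φ, λ) is (−sin λ, cos λ, 0), so ΔE = −sin(26.291°)·(-53.9) + cos(26.291°)·(-58.4) = -28.48 m.

ΔE = -28.5 m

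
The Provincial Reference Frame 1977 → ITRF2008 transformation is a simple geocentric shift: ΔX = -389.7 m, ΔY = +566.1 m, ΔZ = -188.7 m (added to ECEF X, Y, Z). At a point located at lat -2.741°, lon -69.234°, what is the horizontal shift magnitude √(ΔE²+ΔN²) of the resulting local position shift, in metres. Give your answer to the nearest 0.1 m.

The local east axis at (φ, λ) is (−sin λ, cos λ, 0), so ΔE = −sin(-69.234°)·(-389.7) + cos(-69.234°)·566.1 = -163.67 m.
The local north axis is (−sin φ cos λ, −sin φ sin λ, cos φ), giving ΔN = -6.607 − 25.313 − 188.484 = -220.40 m.
Horizontal magnitude = √(ΔE² + ΔN²) = √((-163.67)² + (-220.40)²) = 274.53 m.

274.5 m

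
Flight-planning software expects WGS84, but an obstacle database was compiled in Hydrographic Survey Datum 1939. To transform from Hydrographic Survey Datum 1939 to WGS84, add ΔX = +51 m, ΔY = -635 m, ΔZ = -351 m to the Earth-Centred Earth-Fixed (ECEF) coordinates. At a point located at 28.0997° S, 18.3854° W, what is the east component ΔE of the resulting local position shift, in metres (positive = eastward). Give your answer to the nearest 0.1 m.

ΔE = -586.5 m

The local east axis at (φ, λ) is (−sin λ, cos λ, 0), so ΔE = −sin(-18.3854°)·51 + cos(-18.3854°)·(-635) = -586.50 m.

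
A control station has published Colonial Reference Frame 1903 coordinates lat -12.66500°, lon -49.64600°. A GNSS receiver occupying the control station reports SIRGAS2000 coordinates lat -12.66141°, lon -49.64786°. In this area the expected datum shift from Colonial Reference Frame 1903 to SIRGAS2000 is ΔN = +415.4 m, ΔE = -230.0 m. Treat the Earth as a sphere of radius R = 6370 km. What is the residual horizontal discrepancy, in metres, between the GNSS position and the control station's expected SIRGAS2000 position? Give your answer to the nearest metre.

33 m

Observed coordinate differences: Δφ = +0.00359°, Δλ = -0.00186°.
Converting to metres (1° lat = 111177 m, cos φ = 0.975669): observed ΔN = 399.1 m, observed ΔE = -201.8 m.
Subtracting the expected shift leaves a residual of 399.1 − (415.4) = -16.3 m north and -201.8 − (-230.0) = 28.2 m east.
Residual distance = √((-16.3)² + 28.2²) = 32.6 m.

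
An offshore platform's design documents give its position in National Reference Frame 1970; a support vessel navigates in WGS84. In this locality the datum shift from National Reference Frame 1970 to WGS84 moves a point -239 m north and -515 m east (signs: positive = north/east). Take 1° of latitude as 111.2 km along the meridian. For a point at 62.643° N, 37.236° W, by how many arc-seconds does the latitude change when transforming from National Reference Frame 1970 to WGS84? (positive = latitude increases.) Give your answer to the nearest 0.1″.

Δφ = -7.7″

1° of latitude = 111.2 km, so Δφ = -239.0 / 111200 = -0.0021493° = -7.737″.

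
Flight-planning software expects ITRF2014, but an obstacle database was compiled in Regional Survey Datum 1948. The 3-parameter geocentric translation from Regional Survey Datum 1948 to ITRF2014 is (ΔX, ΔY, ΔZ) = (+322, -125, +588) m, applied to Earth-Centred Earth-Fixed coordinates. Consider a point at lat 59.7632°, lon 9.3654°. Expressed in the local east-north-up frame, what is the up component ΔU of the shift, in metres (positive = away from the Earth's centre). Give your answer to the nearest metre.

ΔU = 658 m

At φ = 59.7632°, λ = 9.3654°: sin φ = 0.863952, cos φ = 0.503575, sin λ = 0.162730, cos λ = 0.986671.
ΔU = cos φ cos λ·ΔX + cos φ sin λ·ΔY + sin φ·ΔZ = (0.503575)(0.986671)(322) + (0.503575)(0.162730)(-125) + (0.863952)(588) = 657.75 m.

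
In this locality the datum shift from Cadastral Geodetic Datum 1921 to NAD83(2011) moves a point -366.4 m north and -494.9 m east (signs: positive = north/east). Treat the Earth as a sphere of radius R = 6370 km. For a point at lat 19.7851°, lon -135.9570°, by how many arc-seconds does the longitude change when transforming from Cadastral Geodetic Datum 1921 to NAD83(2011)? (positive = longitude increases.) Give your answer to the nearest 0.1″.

Δλ = -17.0″

At latitude 19.7851°, cos φ = 0.940969.
One radian of longitude at latitude φ spans R cos φ, so Δλ = ΔE / (R cos φ) = -494.9 / (6370000 × 0.940969) = -8.2566e-05 rad = -17.031″.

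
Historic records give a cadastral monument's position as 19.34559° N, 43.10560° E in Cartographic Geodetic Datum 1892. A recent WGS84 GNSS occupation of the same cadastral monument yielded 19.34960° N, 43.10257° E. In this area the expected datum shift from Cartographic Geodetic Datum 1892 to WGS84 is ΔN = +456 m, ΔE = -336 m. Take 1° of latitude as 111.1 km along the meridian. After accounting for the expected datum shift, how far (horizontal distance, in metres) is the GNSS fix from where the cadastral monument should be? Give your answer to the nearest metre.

21 m

Observed coordinate differences: Δφ = +0.00401°, Δλ = -0.00303°.
Converting to metres (1° lat = 111100 m, cos φ = 0.943538): observed ΔN = 445.5 m, observed ΔE = -317.6 m.
Subtracting the expected shift leaves a residual of 445.5 − (456) = -10.5 m north and -317.6 − (-336) = 18.4 m east.
Residual distance = √((-10.5)² + 18.4²) = 21.2 m.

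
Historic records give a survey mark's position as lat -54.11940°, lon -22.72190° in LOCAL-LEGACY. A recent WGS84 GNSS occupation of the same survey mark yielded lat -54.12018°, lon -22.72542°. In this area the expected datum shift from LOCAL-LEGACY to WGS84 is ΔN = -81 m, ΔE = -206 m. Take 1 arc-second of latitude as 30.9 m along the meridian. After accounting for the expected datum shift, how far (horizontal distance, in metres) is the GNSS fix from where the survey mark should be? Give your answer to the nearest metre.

24 m

Observed coordinate differences: Δφ = -0.00078°, Δλ = -0.00352°.
Converting to metres (1° lat = 111240 m, cos φ = 0.586098): observed ΔN = -86.8 m, observed ΔE = -229.5 m.
Subtracting the expected shift leaves a residual of -86.8 − (-81) = -5.8 m north and -229.5 − (-206) = -23.5 m east.
Residual distance = √((-5.8)² + (-23.5)²) = 24.2 m.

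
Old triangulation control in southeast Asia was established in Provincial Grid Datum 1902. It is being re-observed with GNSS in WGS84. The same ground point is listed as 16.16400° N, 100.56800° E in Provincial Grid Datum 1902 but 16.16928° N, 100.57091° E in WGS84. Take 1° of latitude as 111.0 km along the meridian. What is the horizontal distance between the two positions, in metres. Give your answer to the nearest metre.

Δφ = 16.16928° − 16.16400° = +0.00528°; Δλ = 100.57091° − 100.56800° = +0.00291°.
ΔN = Δφ × 111000 = 586.1 m; ΔE = Δλ × 111000 × cos(16.16400°) = +0.00291 × 111000 × 0.960469 = 310.2 m.
Distance = √(ΔE² + ΔN²) = √(310.2² + 586.1²) = 663.1 m.

663 m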